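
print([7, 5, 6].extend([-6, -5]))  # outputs None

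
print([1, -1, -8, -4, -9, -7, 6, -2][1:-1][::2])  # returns [-1, -4, -7]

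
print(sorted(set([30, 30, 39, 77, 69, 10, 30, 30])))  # [10, 30, 39, 69, 77]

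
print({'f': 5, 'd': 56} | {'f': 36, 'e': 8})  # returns {'f': 36, 'd': 56, 'e': 8}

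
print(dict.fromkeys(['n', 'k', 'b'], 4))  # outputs {'n': 4, 'k': 4, 'b': 4}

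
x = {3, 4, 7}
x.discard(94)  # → {3, 4, 7}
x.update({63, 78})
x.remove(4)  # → {3, 7, 63, 78}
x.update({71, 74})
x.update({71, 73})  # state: {3, 7, 63, 71, 73, 74, 78}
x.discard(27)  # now {3, 7, 63, 71, 73, 74, 78}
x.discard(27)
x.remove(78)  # {3, 7, 63, 71, 73, 74}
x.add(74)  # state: {3, 7, 63, 71, 73, 74}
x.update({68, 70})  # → {3, 7, 63, 68, 70, 71, 73, 74}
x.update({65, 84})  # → {3, 7, 63, 65, 68, 70, 71, 73, 74, 84}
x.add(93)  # {3, 7, 63, 65, 68, 70, 71, 73, 74, 84, 93}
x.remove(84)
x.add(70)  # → {3, 7, 63, 65, 68, 70, 71, 73, 74, 93}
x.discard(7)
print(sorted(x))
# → [3, 63, 65, 68, 70, 71, 73, 74, 93]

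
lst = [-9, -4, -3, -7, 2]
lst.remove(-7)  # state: [-9, -4, -3, 2]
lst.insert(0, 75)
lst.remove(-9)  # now [75, -4, -3, 2]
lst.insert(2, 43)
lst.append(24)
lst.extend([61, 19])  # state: [75, -4, 43, -3, 2, 24, 61, 19]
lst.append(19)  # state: [75, -4, 43, -3, 2, 24, 61, 19, 19]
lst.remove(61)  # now [75, -4, 43, -3, 2, 24, 19, 19]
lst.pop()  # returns 19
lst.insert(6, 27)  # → [75, -4, 43, -3, 2, 24, 27, 19]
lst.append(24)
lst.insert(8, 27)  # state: [75, -4, 43, -3, 2, 24, 27, 19, 27, 24]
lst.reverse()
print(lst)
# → [24, 27, 19, 27, 24, 2, -3, 43, -4, 75]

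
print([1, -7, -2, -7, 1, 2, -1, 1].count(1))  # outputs 3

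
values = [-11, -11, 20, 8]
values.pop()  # 8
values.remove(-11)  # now [-11, 20]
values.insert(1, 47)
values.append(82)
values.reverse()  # [82, 20, 47, -11]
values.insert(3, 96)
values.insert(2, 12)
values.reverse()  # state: [-11, 96, 47, 12, 20, 82]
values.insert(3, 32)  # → [-11, 96, 47, 32, 12, 20, 82]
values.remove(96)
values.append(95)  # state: [-11, 47, 32, 12, 20, 82, 95]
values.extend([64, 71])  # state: [-11, 47, 32, 12, 20, 82, 95, 64, 71]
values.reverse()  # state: [71, 64, 95, 82, 20, 12, 32, 47, -11]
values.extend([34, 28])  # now [71, 64, 95, 82, 20, 12, 32, 47, -11, 34, 28]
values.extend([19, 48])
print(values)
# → [71, 64, 95, 82, 20, 12, 32, 47, -11, 34, 28, 19, 48]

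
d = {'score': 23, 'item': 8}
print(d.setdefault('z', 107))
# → 107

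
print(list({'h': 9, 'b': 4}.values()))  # [9, 4]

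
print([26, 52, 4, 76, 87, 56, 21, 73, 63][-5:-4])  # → [87]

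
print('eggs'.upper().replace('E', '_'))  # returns _GGS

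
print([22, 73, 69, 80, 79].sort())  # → None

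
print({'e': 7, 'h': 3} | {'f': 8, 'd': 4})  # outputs {'e': 7, 'h': 3, 'f': 8, 'd': 4}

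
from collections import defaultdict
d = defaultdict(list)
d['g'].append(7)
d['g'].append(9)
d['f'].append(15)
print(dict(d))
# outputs {'g': [7, 9], 'f': [15]}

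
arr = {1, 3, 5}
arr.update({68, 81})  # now {1, 3, 5, 68, 81}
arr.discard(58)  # {1, 3, 5, 68, 81}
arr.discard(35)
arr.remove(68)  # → {1, 3, 5, 81}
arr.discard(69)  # {1, 3, 5, 81}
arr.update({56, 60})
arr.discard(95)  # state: {1, 3, 5, 56, 60, 81}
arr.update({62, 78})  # {1, 3, 5, 56, 60, 62, 78, 81}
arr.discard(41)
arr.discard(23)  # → {1, 3, 5, 56, 60, 62, 78, 81}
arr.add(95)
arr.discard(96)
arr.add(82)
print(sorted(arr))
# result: [1, 3, 5, 56, 60, 62, 78, 81, 82, 95]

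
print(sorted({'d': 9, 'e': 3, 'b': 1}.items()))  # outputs [('b', 1), ('d', 9), ('e', 3)]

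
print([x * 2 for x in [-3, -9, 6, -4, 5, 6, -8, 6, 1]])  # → [-6, -18, 12, -8, 10, 12, -16, 12, 2]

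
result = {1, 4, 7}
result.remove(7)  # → {1, 4}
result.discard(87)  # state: {1, 4}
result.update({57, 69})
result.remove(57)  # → {1, 4, 69}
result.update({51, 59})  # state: {1, 4, 51, 59, 69}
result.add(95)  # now {1, 4, 51, 59, 69, 95}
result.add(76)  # {1, 4, 51, 59, 69, 76, 95}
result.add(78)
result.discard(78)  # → {1, 4, 51, 59, 69, 76, 95}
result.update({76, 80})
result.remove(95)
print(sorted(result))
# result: [1, 4, 51, 59, 69, 76, 80]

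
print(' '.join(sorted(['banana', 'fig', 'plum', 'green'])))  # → banana fig green plum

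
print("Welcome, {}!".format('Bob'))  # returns Welcome, Bob!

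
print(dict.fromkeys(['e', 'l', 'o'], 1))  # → {'e': 1, 'l': 1, 'o': 1}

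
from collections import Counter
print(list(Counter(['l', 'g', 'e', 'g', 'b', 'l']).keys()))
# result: ['l', 'g', 'e', 'b']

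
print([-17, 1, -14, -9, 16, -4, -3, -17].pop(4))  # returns 16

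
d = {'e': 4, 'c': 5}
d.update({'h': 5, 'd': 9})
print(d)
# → {'e': 4, 'c': 5, 'h': 5, 'd': 9}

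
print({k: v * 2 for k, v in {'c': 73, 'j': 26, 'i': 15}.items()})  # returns {'c': 146, 'j': 52, 'i': 30}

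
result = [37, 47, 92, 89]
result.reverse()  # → [89, 92, 47, 37]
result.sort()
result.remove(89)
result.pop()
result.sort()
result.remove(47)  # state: [37]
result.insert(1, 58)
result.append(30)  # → [37, 58, 30]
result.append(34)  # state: [37, 58, 30, 34]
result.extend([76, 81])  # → [37, 58, 30, 34, 76, 81]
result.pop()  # 81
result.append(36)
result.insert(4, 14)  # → [37, 58, 30, 34, 14, 76, 36]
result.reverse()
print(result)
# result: [36, 76, 14, 34, 30, 58, 37]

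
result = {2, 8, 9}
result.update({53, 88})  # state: {2, 8, 9, 53, 88}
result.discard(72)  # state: {2, 8, 9, 53, 88}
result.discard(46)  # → {2, 8, 9, 53, 88}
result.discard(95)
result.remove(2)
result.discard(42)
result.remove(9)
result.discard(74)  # {8, 53, 88}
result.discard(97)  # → {8, 53, 88}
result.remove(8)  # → {53, 88}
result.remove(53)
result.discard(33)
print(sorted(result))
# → [88]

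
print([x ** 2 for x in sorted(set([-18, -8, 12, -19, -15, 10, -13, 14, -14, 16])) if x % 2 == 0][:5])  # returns [324, 196, 64, 100, 144]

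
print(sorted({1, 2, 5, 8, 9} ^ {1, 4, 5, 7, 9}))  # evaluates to [2, 4, 7, 8]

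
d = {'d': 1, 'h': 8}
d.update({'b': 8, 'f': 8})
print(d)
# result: {'d': 1, 'h': 8, 'b': 8, 'f': 8}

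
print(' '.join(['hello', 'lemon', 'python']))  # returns hello lemon python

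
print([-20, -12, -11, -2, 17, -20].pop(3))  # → -2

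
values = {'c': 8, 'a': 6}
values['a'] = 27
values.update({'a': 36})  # {'c': 8, 'a': 36}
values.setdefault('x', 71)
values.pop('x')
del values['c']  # {'a': 36}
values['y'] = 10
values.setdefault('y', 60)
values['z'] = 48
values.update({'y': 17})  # {'a': 36, 'y': 17, 'z': 48}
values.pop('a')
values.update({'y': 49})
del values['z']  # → {'y': 49}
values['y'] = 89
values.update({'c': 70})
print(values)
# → {'y': 89, 'c': 70}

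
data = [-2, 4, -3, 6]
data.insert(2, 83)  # [-2, 4, 83, -3, 6]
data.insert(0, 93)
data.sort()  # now [-3, -2, 4, 6, 83, 93]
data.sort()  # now [-3, -2, 4, 6, 83, 93]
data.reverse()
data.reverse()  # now [-3, -2, 4, 6, 83, 93]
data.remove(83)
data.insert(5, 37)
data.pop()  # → 37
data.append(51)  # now [-3, -2, 4, 6, 93, 51]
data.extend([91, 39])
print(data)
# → [-3, -2, 4, 6, 93, 51, 91, 39]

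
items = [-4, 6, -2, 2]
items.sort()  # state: [-4, -2, 2, 6]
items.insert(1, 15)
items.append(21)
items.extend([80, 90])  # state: [-4, 15, -2, 2, 6, 21, 80, 90]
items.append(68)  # [-4, 15, -2, 2, 6, 21, 80, 90, 68]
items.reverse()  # [68, 90, 80, 21, 6, 2, -2, 15, -4]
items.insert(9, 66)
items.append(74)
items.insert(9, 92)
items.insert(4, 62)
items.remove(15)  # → [68, 90, 80, 21, 62, 6, 2, -2, -4, 92, 66, 74]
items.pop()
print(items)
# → [68, 90, 80, 21, 62, 6, 2, -2, -4, 92, 66]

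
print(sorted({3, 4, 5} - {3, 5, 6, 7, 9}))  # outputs [4]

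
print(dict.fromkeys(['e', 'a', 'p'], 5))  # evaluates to {'e': 5, 'a': 5, 'p': 5}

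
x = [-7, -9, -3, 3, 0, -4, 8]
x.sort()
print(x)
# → [-9, -7, -4, -3, 0, 3, 8]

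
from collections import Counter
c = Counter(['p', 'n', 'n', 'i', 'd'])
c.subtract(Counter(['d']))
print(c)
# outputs Counter({'n': 2, 'p': 1, 'i': 1, 'd': 0})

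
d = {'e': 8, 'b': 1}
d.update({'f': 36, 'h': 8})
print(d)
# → {'e': 8, 'b': 1, 'f': 36, 'h': 8}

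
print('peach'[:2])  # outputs pe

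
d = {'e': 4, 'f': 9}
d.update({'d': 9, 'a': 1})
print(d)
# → {'e': 4, 'f': 9, 'd': 9, 'a': 1}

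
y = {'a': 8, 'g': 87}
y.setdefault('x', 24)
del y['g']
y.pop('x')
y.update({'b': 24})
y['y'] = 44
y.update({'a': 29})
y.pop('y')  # 44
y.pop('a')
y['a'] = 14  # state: {'b': 24, 'a': 14}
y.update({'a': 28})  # {'b': 24, 'a': 28}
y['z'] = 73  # {'b': 24, 'a': 28, 'z': 73}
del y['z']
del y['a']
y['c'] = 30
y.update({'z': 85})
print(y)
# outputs {'b': 24, 'c': 30, 'z': 85}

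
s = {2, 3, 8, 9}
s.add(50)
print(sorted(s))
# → [2, 3, 8, 9, 50]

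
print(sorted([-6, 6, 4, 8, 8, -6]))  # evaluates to [-6, -6, 4, 6, 8, 8]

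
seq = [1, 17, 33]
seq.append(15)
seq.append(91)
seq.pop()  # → 91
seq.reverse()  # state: [15, 33, 17, 1]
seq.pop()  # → 1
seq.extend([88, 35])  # [15, 33, 17, 88, 35]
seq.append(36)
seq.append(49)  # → [15, 33, 17, 88, 35, 36, 49]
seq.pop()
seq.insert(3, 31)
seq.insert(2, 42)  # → [15, 33, 42, 17, 31, 88, 35, 36]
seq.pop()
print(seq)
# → [15, 33, 42, 17, 31, 88, 35]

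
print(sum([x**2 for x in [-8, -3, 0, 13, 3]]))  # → 251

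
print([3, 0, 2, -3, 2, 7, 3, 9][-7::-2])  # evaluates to [0]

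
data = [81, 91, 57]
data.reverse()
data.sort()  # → [57, 81, 91]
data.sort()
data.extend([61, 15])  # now [57, 81, 91, 61, 15]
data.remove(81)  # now [57, 91, 61, 15]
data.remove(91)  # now [57, 61, 15]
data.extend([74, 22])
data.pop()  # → 22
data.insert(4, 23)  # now [57, 61, 15, 74, 23]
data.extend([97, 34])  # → [57, 61, 15, 74, 23, 97, 34]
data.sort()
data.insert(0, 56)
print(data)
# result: [56, 15, 23, 34, 57, 61, 74, 97]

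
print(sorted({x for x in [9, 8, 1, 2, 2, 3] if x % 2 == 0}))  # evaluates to [2, 8]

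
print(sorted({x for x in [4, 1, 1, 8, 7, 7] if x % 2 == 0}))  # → [4, 8]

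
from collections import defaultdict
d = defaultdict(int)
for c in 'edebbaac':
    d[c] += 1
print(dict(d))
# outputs {'e': 2, 'd': 1, 'b': 2, 'a': 2, 'c': 1}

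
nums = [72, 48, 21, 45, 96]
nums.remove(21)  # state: [72, 48, 45, 96]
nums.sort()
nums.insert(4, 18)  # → [45, 48, 72, 96, 18]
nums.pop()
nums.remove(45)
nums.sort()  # [48, 72, 96]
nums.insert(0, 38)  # [38, 48, 72, 96]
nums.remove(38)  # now [48, 72, 96]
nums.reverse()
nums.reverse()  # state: [48, 72, 96]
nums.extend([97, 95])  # [48, 72, 96, 97, 95]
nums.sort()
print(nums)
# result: [48, 72, 95, 96, 97]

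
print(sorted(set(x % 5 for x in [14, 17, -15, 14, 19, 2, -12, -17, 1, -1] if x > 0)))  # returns [1, 2, 4]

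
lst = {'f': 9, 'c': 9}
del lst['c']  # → {'f': 9}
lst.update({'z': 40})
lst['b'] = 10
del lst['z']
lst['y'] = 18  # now {'f': 9, 'b': 10, 'y': 18}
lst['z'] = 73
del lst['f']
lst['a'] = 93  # {'b': 10, 'y': 18, 'z': 73, 'a': 93}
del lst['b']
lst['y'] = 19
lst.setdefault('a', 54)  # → 93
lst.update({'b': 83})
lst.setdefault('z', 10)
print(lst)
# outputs {'y': 19, 'z': 73, 'a': 93, 'b': 83}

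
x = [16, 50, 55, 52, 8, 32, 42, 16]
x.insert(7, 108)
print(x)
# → [16, 50, 55, 52, 8, 32, 42, 108, 16]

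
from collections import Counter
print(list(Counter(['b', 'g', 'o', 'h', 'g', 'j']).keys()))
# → ['b', 'g', 'o', 'h', 'j']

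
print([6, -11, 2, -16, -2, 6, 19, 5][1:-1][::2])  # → [-11, -16, 6]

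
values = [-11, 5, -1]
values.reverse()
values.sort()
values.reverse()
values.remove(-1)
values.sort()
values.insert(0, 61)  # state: [61, -11, 5]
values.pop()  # 5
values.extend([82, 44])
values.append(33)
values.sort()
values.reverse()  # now [82, 61, 44, 33, -11]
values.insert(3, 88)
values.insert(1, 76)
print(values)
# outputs [82, 76, 61, 44, 88, 33, -11]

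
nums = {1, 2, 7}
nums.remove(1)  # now {2, 7}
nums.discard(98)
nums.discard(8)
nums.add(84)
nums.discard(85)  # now {2, 7, 84}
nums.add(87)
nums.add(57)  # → {2, 7, 57, 84, 87}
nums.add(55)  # {2, 7, 55, 57, 84, 87}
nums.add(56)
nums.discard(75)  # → {2, 7, 55, 56, 57, 84, 87}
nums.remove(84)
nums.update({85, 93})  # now {2, 7, 55, 56, 57, 85, 87, 93}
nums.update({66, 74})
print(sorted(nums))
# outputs [2, 7, 55, 56, 57, 66, 74, 85, 87, 93]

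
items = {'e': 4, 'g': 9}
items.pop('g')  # 9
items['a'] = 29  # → {'e': 4, 'a': 29}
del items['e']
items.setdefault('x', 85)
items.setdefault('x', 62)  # 85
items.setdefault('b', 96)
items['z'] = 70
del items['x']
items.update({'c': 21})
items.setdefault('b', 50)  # 96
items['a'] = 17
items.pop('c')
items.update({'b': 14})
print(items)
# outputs {'a': 17, 'b': 14, 'z': 70}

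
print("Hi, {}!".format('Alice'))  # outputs Hi, Alice!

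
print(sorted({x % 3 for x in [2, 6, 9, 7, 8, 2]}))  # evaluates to [0, 1, 2]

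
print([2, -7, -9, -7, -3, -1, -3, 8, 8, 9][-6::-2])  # [-3, -9, 2]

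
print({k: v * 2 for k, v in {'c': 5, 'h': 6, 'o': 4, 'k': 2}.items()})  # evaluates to {'c': 10, 'h': 12, 'o': 8, 'k': 4}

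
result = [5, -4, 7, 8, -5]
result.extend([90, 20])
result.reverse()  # [20, 90, -5, 8, 7, -4, 5]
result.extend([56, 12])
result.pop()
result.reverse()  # [56, 5, -4, 7, 8, -5, 90, 20]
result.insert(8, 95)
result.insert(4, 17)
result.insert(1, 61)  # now [56, 61, 5, -4, 7, 17, 8, -5, 90, 20, 95]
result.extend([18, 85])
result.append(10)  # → [56, 61, 5, -4, 7, 17, 8, -5, 90, 20, 95, 18, 85, 10]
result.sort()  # [-5, -4, 5, 7, 8, 10, 17, 18, 20, 56, 61, 85, 90, 95]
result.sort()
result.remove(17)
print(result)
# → [-5, -4, 5, 7, 8, 10, 18, 20, 56, 61, 85, 90, 95]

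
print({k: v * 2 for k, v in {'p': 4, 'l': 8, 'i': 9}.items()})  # {'p': 8, 'l': 16, 'i': 18}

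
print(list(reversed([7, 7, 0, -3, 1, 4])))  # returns [4, 1, -3, 0, 7, 7]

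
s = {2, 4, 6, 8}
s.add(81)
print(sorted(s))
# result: [2, 4, 6, 8, 81]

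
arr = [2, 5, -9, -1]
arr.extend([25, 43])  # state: [2, 5, -9, -1, 25, 43]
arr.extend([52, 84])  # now [2, 5, -9, -1, 25, 43, 52, 84]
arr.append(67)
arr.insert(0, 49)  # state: [49, 2, 5, -9, -1, 25, 43, 52, 84, 67]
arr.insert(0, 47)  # [47, 49, 2, 5, -9, -1, 25, 43, 52, 84, 67]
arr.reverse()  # [67, 84, 52, 43, 25, -1, -9, 5, 2, 49, 47]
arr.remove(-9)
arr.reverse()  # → [47, 49, 2, 5, -1, 25, 43, 52, 84, 67]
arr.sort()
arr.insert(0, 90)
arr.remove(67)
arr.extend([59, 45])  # [90, -1, 2, 5, 25, 43, 47, 49, 52, 84, 59, 45]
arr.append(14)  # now [90, -1, 2, 5, 25, 43, 47, 49, 52, 84, 59, 45, 14]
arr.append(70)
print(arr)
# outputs [90, -1, 2, 5, 25, 43, 47, 49, 52, 84, 59, 45, 14, 70]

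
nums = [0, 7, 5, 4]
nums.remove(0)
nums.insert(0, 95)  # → [95, 7, 5, 4]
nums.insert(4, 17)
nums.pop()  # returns 17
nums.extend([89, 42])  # [95, 7, 5, 4, 89, 42]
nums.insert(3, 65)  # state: [95, 7, 5, 65, 4, 89, 42]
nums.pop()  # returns 42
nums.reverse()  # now [89, 4, 65, 5, 7, 95]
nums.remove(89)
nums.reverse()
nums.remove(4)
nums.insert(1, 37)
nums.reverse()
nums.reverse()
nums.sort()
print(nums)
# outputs [5, 7, 37, 65, 95]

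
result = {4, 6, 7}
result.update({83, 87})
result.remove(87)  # {4, 6, 7, 83}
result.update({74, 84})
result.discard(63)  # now {4, 6, 7, 74, 83, 84}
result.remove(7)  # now {4, 6, 74, 83, 84}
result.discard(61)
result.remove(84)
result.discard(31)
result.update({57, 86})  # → {4, 6, 57, 74, 83, 86}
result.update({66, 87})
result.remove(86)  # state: {4, 6, 57, 66, 74, 83, 87}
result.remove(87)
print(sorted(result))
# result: [4, 6, 57, 66, 74, 83]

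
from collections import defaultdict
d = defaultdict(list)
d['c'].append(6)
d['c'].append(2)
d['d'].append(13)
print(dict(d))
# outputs {'c': [6, 2], 'd': [13]}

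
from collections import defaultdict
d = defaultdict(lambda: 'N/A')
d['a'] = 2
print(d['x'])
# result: N/A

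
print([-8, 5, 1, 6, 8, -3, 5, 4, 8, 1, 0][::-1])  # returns [0, 1, 8, 4, 5, -3, 8, 6, 1, 5, -8]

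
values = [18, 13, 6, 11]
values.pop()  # 11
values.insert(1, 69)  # [18, 69, 13, 6]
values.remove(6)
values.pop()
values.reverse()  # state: [69, 18]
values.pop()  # 18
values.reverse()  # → [69]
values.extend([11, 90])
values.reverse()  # [90, 11, 69]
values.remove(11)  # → [90, 69]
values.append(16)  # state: [90, 69, 16]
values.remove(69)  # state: [90, 16]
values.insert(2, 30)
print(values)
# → [90, 16, 30]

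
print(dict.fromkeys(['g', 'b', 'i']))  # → {'g': None, 'b': None, 'i': None}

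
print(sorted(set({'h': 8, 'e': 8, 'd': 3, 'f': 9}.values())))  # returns [3, 8, 9]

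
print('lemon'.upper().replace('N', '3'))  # LEMO3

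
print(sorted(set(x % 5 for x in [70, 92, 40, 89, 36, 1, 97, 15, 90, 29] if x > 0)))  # [0, 1, 2, 4]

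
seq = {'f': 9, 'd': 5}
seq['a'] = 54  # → {'f': 9, 'd': 5, 'a': 54}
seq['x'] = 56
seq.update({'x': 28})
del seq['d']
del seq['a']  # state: {'f': 9, 'x': 28}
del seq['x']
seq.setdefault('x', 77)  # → 77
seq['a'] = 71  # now {'f': 9, 'x': 77, 'a': 71}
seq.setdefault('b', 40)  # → 40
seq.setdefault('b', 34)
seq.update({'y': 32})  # {'f': 9, 'x': 77, 'a': 71, 'b': 40, 'y': 32}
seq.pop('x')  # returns 77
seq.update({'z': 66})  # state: {'f': 9, 'a': 71, 'b': 40, 'y': 32, 'z': 66}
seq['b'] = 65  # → {'f': 9, 'a': 71, 'b': 65, 'y': 32, 'z': 66}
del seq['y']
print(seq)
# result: {'f': 9, 'a': 71, 'b': 65, 'z': 66}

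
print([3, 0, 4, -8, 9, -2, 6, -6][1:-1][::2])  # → [0, -8, -2]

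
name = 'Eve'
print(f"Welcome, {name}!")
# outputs Welcome, Eve!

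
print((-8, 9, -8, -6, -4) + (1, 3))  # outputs (-8, 9, -8, -6, -4, 1, 3)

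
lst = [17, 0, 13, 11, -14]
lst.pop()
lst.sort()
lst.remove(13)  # [0, 11, 17]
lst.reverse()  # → [17, 11, 0]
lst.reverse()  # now [0, 11, 17]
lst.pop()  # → 17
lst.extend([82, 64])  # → [0, 11, 82, 64]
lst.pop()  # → 64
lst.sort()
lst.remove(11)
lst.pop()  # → 82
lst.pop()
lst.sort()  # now []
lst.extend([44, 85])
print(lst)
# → [44, 85]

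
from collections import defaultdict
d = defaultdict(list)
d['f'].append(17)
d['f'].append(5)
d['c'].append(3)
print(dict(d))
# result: {'f': [17, 5], 'c': [3]}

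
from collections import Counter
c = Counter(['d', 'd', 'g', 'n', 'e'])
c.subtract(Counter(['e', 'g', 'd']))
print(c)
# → Counter({'d': 1, 'n': 1, 'g': 0, 'e': 0})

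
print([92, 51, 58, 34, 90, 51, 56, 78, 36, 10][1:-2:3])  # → [51, 90, 78]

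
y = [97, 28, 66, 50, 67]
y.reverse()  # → [67, 50, 66, 28, 97]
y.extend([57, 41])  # [67, 50, 66, 28, 97, 57, 41]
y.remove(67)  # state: [50, 66, 28, 97, 57, 41]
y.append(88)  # [50, 66, 28, 97, 57, 41, 88]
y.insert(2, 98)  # [50, 66, 98, 28, 97, 57, 41, 88]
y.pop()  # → 88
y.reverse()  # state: [41, 57, 97, 28, 98, 66, 50]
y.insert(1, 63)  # [41, 63, 57, 97, 28, 98, 66, 50]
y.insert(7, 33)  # [41, 63, 57, 97, 28, 98, 66, 33, 50]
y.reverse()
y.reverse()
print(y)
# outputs [41, 63, 57, 97, 28, 98, 66, 33, 50]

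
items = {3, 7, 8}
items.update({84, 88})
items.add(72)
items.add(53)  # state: {3, 7, 8, 53, 72, 84, 88}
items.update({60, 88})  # {3, 7, 8, 53, 60, 72, 84, 88}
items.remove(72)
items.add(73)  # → {3, 7, 8, 53, 60, 73, 84, 88}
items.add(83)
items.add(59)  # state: {3, 7, 8, 53, 59, 60, 73, 83, 84, 88}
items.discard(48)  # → {3, 7, 8, 53, 59, 60, 73, 83, 84, 88}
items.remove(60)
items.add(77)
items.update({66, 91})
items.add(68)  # {3, 7, 8, 53, 59, 66, 68, 73, 77, 83, 84, 88, 91}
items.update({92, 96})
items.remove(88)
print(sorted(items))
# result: [3, 7, 8, 53, 59, 66, 68, 73, 77, 83, 84, 91, 92, 96]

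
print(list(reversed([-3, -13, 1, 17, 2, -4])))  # [-4, 2, 17, 1, -13, -3]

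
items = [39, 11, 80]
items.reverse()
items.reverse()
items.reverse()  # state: [80, 11, 39]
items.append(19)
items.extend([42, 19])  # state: [80, 11, 39, 19, 42, 19]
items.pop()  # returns 19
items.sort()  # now [11, 19, 39, 42, 80]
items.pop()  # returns 80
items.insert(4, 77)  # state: [11, 19, 39, 42, 77]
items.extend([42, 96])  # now [11, 19, 39, 42, 77, 42, 96]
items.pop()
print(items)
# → [11, 19, 39, 42, 77, 42]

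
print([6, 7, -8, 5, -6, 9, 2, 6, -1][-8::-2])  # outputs [7]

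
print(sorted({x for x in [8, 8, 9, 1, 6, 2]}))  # [1, 2, 6, 8, 9]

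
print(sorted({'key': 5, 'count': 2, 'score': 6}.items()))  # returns [('count', 2), ('key', 5), ('score', 6)]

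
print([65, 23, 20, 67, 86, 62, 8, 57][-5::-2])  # [67, 23]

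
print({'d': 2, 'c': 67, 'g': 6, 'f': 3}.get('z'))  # None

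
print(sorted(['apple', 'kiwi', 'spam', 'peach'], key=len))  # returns ['kiwi', 'spam', 'apple', 'peach']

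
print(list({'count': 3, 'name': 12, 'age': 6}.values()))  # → [3, 12, 6]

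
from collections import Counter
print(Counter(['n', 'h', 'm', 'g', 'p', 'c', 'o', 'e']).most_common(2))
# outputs [('n', 1), ('h', 1)]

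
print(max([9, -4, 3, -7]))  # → 9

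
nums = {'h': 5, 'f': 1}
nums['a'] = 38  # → {'h': 5, 'f': 1, 'a': 38}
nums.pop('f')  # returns 1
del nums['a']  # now {'h': 5}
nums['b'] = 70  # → {'h': 5, 'b': 70}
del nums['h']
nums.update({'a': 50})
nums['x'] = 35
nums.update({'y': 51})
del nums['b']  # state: {'a': 50, 'x': 35, 'y': 51}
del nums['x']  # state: {'a': 50, 'y': 51}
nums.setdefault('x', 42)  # 42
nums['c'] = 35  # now {'a': 50, 'y': 51, 'x': 42, 'c': 35}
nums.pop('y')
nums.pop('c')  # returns 35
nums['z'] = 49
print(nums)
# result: {'a': 50, 'x': 42, 'z': 49}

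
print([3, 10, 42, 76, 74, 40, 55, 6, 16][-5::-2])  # [74, 42, 3]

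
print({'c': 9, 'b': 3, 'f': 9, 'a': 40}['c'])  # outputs 9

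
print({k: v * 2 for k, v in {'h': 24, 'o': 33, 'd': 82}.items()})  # {'h': 48, 'o': 66, 'd': 164}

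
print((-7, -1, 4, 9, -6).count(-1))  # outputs 1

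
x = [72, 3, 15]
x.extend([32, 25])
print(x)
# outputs [72, 3, 15, 32, 25]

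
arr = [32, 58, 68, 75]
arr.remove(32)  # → [58, 68, 75]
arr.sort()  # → [58, 68, 75]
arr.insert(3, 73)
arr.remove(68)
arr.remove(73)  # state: [58, 75]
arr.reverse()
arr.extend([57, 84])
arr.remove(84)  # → [75, 58, 57]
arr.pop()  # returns 57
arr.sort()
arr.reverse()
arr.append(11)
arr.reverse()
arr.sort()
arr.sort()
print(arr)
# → [11, 58, 75]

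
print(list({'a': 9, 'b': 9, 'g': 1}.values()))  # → [9, 9, 1]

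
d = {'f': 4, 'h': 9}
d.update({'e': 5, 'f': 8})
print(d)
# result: {'f': 8, 'h': 9, 'e': 5}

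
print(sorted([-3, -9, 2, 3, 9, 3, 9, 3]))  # [-9, -3, 2, 3, 3, 3, 9, 9]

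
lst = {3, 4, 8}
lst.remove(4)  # {3, 8}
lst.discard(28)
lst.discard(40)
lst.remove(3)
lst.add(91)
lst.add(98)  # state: {8, 91, 98}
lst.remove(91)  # {8, 98}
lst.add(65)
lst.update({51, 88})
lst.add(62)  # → {8, 51, 62, 65, 88, 98}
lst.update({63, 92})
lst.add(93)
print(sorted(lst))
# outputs [8, 51, 62, 63, 65, 88, 92, 93, 98]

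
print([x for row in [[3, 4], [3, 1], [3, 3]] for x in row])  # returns [3, 4, 3, 1, 3, 3]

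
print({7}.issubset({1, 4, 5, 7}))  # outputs True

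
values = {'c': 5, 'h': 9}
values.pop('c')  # 5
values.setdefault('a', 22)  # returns 22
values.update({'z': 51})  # {'h': 9, 'a': 22, 'z': 51}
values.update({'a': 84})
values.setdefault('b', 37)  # 37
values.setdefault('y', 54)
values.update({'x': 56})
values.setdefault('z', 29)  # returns 51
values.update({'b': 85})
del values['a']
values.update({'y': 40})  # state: {'h': 9, 'z': 51, 'b': 85, 'y': 40, 'x': 56}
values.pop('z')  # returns 51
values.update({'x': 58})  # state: {'h': 9, 'b': 85, 'y': 40, 'x': 58}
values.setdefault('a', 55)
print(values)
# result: {'h': 9, 'b': 85, 'y': 40, 'x': 58, 'a': 55}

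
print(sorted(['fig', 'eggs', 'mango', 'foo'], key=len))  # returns ['fig', 'foo', 'eggs', 'mango']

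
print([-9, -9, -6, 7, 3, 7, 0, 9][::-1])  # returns [9, 0, 7, 3, 7, -6, -9, -9]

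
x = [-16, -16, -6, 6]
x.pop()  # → 6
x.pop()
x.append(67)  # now [-16, -16, 67]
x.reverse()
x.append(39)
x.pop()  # 39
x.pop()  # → -16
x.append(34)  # [67, -16, 34]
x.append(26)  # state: [67, -16, 34, 26]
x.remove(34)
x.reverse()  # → [26, -16, 67]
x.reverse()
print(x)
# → [67, -16, 26]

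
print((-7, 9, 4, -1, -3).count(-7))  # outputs 1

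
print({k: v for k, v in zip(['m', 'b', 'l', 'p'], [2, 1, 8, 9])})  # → {'m': 2, 'b': 1, 'l': 8, 'p': 9}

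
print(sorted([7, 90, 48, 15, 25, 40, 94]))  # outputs [7, 15, 25, 40, 48, 90, 94]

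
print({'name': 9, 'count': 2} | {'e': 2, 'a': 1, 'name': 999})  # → {'name': 999, 'count': 2, 'e': 2, 'a': 1}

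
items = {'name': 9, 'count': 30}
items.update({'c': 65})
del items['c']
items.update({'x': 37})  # {'name': 9, 'count': 30, 'x': 37}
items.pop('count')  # 30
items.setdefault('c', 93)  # 93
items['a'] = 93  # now {'name': 9, 'x': 37, 'c': 93, 'a': 93}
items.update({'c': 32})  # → {'name': 9, 'x': 37, 'c': 32, 'a': 93}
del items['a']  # {'name': 9, 'x': 37, 'c': 32}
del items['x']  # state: {'name': 9, 'c': 32}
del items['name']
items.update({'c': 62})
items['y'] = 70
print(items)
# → {'c': 62, 'y': 70}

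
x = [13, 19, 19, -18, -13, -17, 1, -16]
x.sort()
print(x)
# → [-18, -17, -16, -13, 1, 13, 19, 19]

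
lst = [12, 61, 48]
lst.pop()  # 48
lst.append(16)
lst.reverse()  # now [16, 61, 12]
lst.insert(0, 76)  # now [76, 16, 61, 12]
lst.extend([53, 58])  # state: [76, 16, 61, 12, 53, 58]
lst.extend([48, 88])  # [76, 16, 61, 12, 53, 58, 48, 88]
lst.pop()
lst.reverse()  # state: [48, 58, 53, 12, 61, 16, 76]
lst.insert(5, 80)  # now [48, 58, 53, 12, 61, 80, 16, 76]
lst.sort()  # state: [12, 16, 48, 53, 58, 61, 76, 80]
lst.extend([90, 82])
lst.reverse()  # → [82, 90, 80, 76, 61, 58, 53, 48, 16, 12]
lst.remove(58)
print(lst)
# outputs [82, 90, 80, 76, 61, 53, 48, 16, 12]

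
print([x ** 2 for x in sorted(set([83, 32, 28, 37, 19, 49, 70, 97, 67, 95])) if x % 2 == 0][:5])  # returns [784, 1024, 4900]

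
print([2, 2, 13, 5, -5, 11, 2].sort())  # None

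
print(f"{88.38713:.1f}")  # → 88.4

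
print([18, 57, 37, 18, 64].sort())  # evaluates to None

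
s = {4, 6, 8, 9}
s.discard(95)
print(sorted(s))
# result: [4, 6, 8, 9]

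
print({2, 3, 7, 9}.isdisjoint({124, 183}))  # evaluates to True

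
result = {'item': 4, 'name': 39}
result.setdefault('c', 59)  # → 59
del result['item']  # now {'name': 39, 'c': 59}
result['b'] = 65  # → {'name': 39, 'c': 59, 'b': 65}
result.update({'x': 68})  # {'name': 39, 'c': 59, 'b': 65, 'x': 68}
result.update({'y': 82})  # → {'name': 39, 'c': 59, 'b': 65, 'x': 68, 'y': 82}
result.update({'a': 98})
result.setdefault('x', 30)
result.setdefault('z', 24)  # 24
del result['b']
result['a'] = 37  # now {'name': 39, 'c': 59, 'x': 68, 'y': 82, 'a': 37, 'z': 24}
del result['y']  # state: {'name': 39, 'c': 59, 'x': 68, 'a': 37, 'z': 24}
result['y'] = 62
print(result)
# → {'name': 39, 'c': 59, 'x': 68, 'a': 37, 'z': 24, 'y': 62}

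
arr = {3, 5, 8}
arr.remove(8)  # {3, 5}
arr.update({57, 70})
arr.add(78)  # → {3, 5, 57, 70, 78}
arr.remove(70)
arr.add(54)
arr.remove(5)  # {3, 54, 57, 78}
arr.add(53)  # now {3, 53, 54, 57, 78}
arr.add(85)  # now {3, 53, 54, 57, 78, 85}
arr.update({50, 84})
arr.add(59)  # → {3, 50, 53, 54, 57, 59, 78, 84, 85}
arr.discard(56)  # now {3, 50, 53, 54, 57, 59, 78, 84, 85}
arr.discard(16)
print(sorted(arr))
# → [3, 50, 53, 54, 57, 59, 78, 84, 85]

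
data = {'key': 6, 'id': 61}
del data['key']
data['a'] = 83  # {'id': 61, 'a': 83}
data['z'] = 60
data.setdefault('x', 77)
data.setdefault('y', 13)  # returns 13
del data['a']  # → {'id': 61, 'z': 60, 'x': 77, 'y': 13}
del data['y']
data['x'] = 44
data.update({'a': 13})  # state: {'id': 61, 'z': 60, 'x': 44, 'a': 13}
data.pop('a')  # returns 13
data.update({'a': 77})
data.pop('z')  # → 60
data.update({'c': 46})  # {'id': 61, 'x': 44, 'a': 77, 'c': 46}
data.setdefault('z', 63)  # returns 63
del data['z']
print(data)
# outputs {'id': 61, 'x': 44, 'a': 77, 'c': 46}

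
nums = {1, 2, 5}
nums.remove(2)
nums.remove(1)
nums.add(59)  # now {5, 59}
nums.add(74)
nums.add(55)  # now {5, 55, 59, 74}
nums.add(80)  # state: {5, 55, 59, 74, 80}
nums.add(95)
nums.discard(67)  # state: {5, 55, 59, 74, 80, 95}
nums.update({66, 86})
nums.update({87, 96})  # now {5, 55, 59, 66, 74, 80, 86, 87, 95, 96}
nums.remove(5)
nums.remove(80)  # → {55, 59, 66, 74, 86, 87, 95, 96}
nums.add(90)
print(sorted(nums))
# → [55, 59, 66, 74, 86, 87, 90, 95, 96]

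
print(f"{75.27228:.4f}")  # 75.2723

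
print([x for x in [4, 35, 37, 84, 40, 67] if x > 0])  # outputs [4, 35, 37, 84, 40, 67]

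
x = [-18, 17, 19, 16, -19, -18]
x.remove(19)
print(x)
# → [-18, 17, 16, -19, -18]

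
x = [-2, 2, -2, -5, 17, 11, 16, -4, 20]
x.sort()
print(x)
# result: [-5, -4, -2, -2, 2, 11, 16, 17, 20]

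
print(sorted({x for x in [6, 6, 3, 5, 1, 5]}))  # [1, 3, 5, 6]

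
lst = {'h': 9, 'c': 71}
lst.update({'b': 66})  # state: {'h': 9, 'c': 71, 'b': 66}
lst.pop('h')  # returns 9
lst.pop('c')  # 71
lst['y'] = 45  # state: {'b': 66, 'y': 45}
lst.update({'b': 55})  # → {'b': 55, 'y': 45}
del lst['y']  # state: {'b': 55}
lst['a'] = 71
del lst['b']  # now {'a': 71}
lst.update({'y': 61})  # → {'a': 71, 'y': 61}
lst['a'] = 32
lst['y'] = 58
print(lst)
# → {'a': 32, 'y': 58}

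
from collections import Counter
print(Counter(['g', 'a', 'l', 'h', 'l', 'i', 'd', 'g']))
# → Counter({'g': 2, 'l': 2, 'a': 1, 'h': 1, 'i': 1, 'd': 1})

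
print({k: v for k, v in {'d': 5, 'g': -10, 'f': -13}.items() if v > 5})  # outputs {}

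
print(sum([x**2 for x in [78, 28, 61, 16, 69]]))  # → 15606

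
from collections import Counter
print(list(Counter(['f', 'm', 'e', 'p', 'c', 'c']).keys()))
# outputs ['f', 'm', 'e', 'p', 'c']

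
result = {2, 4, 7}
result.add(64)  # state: {2, 4, 7, 64}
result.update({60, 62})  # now {2, 4, 7, 60, 62, 64}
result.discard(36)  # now {2, 4, 7, 60, 62, 64}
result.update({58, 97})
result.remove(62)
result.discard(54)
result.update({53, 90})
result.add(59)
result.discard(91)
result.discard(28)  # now {2, 4, 7, 53, 58, 59, 60, 64, 90, 97}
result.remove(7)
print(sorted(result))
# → [2, 4, 53, 58, 59, 60, 64, 90, 97]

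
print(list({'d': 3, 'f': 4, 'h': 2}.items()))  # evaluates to [('d', 3), ('f', 4), ('h', 2)]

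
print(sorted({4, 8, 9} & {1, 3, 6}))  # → []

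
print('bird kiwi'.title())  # Bird Kiwi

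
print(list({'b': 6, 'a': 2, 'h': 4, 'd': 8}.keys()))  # ['b', 'a', 'h', 'd']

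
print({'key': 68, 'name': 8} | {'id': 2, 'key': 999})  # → {'key': 999, 'name': 8, 'id': 2}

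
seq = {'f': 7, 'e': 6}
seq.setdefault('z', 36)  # 36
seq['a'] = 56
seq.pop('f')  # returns 7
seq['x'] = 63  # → {'e': 6, 'z': 36, 'a': 56, 'x': 63}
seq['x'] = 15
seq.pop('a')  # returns 56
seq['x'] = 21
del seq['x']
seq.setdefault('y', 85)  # 85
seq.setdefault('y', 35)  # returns 85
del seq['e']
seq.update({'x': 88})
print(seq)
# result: {'z': 36, 'y': 85, 'x': 88}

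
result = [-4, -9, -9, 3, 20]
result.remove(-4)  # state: [-9, -9, 3, 20]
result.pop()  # 20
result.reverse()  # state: [3, -9, -9]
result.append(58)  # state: [3, -9, -9, 58]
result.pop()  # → 58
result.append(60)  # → [3, -9, -9, 60]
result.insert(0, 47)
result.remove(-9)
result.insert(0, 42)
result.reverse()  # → [60, -9, 3, 47, 42]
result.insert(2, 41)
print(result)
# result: [60, -9, 41, 3, 47, 42]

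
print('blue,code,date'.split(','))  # ['blue', 'code', 'date']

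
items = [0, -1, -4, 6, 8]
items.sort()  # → [-4, -1, 0, 6, 8]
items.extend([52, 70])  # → [-4, -1, 0, 6, 8, 52, 70]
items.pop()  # 70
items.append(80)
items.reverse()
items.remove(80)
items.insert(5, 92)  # [52, 8, 6, 0, -1, 92, -4]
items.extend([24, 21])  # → [52, 8, 6, 0, -1, 92, -4, 24, 21]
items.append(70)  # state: [52, 8, 6, 0, -1, 92, -4, 24, 21, 70]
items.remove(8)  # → [52, 6, 0, -1, 92, -4, 24, 21, 70]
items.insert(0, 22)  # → [22, 52, 6, 0, -1, 92, -4, 24, 21, 70]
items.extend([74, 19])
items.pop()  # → 19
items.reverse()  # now [74, 70, 21, 24, -4, 92, -1, 0, 6, 52, 22]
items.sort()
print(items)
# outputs [-4, -1, 0, 6, 21, 22, 24, 52, 70, 74, 92]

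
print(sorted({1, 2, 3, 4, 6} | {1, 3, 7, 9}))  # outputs [1, 2, 3, 4, 6, 7, 9]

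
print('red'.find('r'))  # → 0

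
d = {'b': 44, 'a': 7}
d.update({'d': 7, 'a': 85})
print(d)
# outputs {'b': 44, 'a': 85, 'd': 7}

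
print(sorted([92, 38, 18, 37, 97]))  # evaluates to [18, 37, 38, 92, 97]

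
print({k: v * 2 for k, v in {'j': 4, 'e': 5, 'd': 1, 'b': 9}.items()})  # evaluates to {'j': 8, 'e': 10, 'd': 2, 'b': 18}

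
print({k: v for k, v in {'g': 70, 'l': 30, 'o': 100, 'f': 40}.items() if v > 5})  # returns {'g': 70, 'l': 30, 'o': 100, 'f': 40}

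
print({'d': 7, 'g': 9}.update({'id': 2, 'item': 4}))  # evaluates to None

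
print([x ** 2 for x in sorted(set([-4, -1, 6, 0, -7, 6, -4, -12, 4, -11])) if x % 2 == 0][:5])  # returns [144, 16, 0, 16, 36]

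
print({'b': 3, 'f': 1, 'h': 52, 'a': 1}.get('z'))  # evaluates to None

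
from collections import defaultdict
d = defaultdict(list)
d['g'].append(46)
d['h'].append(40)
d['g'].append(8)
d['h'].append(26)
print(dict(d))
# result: {'g': [46, 8], 'h': [40, 26]}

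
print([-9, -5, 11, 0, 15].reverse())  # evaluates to None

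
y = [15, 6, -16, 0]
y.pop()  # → 0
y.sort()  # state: [-16, 6, 15]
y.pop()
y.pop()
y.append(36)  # [-16, 36]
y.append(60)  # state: [-16, 36, 60]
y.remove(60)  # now [-16, 36]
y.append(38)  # [-16, 36, 38]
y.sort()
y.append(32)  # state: [-16, 36, 38, 32]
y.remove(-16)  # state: [36, 38, 32]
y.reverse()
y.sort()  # [32, 36, 38]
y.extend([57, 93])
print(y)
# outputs [32, 36, 38, 57, 93]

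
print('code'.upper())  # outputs CODE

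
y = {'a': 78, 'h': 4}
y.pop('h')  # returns 4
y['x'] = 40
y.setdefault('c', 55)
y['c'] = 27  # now {'a': 78, 'x': 40, 'c': 27}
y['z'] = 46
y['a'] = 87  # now {'a': 87, 'x': 40, 'c': 27, 'z': 46}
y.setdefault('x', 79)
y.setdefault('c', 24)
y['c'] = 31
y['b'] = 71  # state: {'a': 87, 'x': 40, 'c': 31, 'z': 46, 'b': 71}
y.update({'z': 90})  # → {'a': 87, 'x': 40, 'c': 31, 'z': 90, 'b': 71}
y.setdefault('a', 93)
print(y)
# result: {'a': 87, 'x': 40, 'c': 31, 'z': 90, 'b': 71}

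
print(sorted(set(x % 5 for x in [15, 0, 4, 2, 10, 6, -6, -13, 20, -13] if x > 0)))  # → [0, 1, 2, 4]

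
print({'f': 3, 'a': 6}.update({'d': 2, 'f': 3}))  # None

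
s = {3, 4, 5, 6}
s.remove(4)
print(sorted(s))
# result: [3, 5, 6]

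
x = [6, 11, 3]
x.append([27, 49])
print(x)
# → [6, 11, 3, [27, 49]]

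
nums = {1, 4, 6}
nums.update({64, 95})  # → {1, 4, 6, 64, 95}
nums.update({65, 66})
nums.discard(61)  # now {1, 4, 6, 64, 65, 66, 95}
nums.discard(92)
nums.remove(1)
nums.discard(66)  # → {4, 6, 64, 65, 95}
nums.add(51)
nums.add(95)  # {4, 6, 51, 64, 65, 95}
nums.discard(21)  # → {4, 6, 51, 64, 65, 95}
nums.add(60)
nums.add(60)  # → {4, 6, 51, 60, 64, 65, 95}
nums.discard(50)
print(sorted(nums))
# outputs [4, 6, 51, 60, 64, 65, 95]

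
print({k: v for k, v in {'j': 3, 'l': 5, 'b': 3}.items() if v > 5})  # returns {}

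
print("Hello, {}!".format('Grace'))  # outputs Hello, Grace!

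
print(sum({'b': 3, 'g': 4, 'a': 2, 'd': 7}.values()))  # 16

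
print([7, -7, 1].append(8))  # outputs None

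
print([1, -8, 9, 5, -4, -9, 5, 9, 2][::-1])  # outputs [2, 9, 5, -9, -4, 5, 9, -8, 1]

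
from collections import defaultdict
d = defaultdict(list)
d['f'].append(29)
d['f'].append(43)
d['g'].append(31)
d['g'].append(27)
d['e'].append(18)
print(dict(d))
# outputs {'f': [29, 43], 'g': [31, 27], 'e': [18]}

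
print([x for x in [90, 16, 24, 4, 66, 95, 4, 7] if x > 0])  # [90, 16, 24, 4, 66, 95, 4, 7]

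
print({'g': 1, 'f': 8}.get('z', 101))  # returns 101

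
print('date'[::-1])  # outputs etad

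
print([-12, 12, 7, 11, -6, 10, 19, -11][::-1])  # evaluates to [-11, 19, 10, -6, 11, 7, 12, -12]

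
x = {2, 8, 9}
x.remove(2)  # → {8, 9}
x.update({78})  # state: {8, 9, 78}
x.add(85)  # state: {8, 9, 78, 85}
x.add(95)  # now {8, 9, 78, 85, 95}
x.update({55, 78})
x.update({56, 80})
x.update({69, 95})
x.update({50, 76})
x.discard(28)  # {8, 9, 50, 55, 56, 69, 76, 78, 80, 85, 95}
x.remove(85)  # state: {8, 9, 50, 55, 56, 69, 76, 78, 80, 95}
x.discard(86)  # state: {8, 9, 50, 55, 56, 69, 76, 78, 80, 95}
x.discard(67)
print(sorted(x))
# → [8, 9, 50, 55, 56, 69, 76, 78, 80, 95]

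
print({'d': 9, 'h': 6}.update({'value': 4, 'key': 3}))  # None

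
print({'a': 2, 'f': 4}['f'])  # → 4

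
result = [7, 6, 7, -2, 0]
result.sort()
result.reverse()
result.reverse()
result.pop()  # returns 7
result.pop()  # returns 7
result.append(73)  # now [-2, 0, 6, 73]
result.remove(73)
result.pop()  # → 6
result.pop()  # 0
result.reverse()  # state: [-2]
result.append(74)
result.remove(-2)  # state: [74]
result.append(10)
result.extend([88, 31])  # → [74, 10, 88, 31]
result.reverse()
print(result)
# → [31, 88, 10, 74]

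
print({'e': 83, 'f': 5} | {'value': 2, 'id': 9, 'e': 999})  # {'e': 999, 'f': 5, 'value': 2, 'id': 9}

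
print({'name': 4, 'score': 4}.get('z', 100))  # 100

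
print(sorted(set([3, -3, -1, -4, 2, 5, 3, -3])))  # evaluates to [-4, -3, -1, 2, 3, 5]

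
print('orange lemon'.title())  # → Orange Lemon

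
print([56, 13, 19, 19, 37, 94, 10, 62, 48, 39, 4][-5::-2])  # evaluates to [10, 37, 19, 56]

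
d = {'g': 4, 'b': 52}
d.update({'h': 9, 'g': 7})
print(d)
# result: {'g': 7, 'b': 52, 'h': 9}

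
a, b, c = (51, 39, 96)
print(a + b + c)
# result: 186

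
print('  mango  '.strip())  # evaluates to mango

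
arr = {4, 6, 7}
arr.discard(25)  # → {4, 6, 7}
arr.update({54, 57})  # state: {4, 6, 7, 54, 57}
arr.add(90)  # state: {4, 6, 7, 54, 57, 90}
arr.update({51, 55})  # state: {4, 6, 7, 51, 54, 55, 57, 90}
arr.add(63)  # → {4, 6, 7, 51, 54, 55, 57, 63, 90}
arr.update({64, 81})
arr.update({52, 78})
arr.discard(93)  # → {4, 6, 7, 51, 52, 54, 55, 57, 63, 64, 78, 81, 90}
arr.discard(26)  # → {4, 6, 7, 51, 52, 54, 55, 57, 63, 64, 78, 81, 90}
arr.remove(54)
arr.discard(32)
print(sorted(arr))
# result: [4, 6, 7, 51, 52, 55, 57, 63, 64, 78, 81, 90]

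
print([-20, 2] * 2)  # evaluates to [-20, 2, -20, 2]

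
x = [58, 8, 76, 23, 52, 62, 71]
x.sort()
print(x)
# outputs [8, 23, 52, 58, 62, 71, 76]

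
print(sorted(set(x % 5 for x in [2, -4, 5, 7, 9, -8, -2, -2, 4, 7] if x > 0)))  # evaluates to [0, 2, 4]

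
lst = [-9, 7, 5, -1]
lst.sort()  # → [-9, -1, 5, 7]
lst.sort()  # [-9, -1, 5, 7]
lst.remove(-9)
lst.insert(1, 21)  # [-1, 21, 5, 7]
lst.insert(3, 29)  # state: [-1, 21, 5, 29, 7]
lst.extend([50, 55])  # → [-1, 21, 5, 29, 7, 50, 55]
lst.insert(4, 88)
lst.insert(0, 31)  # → [31, -1, 21, 5, 29, 88, 7, 50, 55]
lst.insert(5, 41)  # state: [31, -1, 21, 5, 29, 41, 88, 7, 50, 55]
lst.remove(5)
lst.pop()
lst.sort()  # [-1, 7, 21, 29, 31, 41, 50, 88]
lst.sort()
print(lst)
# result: [-1, 7, 21, 29, 31, 41, 50, 88]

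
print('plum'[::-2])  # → ml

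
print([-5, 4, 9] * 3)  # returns [-5, 4, 9, -5, 4, 9, -5, 4, 9]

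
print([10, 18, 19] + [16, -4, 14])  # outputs [10, 18, 19, 16, -4, 14]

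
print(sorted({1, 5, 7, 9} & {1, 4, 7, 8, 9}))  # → [1, 7, 9]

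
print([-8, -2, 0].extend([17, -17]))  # None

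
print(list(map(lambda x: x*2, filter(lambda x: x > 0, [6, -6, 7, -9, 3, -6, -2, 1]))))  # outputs [12, 14, 6, 2]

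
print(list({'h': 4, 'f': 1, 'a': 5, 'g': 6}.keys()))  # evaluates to ['h', 'f', 'a', 'g']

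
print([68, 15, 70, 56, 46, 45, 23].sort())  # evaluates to None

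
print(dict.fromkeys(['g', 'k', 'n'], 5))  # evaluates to {'g': 5, 'k': 5, 'n': 5}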